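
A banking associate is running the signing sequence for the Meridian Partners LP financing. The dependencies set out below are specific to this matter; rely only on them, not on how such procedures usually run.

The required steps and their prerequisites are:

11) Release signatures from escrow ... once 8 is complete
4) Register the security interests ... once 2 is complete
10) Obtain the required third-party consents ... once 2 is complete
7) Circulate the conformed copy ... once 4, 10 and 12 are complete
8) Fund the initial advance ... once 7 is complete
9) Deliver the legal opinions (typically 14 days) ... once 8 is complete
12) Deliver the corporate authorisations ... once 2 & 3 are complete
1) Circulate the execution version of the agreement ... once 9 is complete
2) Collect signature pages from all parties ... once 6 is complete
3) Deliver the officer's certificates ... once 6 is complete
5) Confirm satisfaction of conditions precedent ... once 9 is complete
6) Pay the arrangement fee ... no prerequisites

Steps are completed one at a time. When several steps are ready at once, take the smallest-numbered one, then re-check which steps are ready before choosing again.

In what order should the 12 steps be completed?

6, 2, 3, 4, 10, 12, 7, 8, 9, 1, 5, 11

6 has no prerequisites → 6 first.
Now 2 and 3 have their prerequisites met. 2 has the earlier label, so 2 next.
4 and 10 now also ready, so the ready set is {3, 4, 10}; 3 has the earlier label → 3.
Now 4, 10 and 12 have their prerequisites met. 4 has the earlier label, so 4 next.
Now 10 and 12 have their prerequisites met. 10 has the earlier label, so 10 next.
Next only 12 has its prerequisites met → 12.
7 needed 4, 10 and 12, now all done → 7.
Next only 8 has its prerequisites met → 8.
Ready: 9 and 11. 9 has the earlier label → 9.
Ready: 1, 5 and 11. 1 has the earlier label → 1.
5 and 11 are both available; 5 has the earlier label → 5.
11 is the only step now ready → 11.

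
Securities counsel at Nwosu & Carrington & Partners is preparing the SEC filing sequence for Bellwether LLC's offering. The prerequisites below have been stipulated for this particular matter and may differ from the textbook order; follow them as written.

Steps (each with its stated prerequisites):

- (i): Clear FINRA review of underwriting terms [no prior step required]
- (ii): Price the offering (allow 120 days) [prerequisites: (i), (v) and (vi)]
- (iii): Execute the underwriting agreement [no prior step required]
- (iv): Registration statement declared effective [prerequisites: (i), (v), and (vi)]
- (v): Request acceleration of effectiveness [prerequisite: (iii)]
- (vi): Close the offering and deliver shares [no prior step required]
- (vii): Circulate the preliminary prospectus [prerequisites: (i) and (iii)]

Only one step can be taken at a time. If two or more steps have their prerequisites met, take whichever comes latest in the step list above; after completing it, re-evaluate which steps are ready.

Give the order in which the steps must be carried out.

(vi) → (iii) → (v) → (i) → (vii) → (iv) → (ii)

(vi), (iii) and (i) have no prerequisites; (vi) is listed later, so (vi) is first.
Ready: (iii) and (i). (iii) is listed later → (iii).
(v) now also ready, so the ready set is {(v), (i)}; (v) is listed later → (v).
(i) is the only step now ready → (i).
Now (vii), (iv) and (ii) have their prerequisites met. (vii) is listed later, so (vii) next.
(iv) and (ii) are both available; (iv) is listed later → (iv).
(ii) needed (vi), (v) and (i), now all done → (ii).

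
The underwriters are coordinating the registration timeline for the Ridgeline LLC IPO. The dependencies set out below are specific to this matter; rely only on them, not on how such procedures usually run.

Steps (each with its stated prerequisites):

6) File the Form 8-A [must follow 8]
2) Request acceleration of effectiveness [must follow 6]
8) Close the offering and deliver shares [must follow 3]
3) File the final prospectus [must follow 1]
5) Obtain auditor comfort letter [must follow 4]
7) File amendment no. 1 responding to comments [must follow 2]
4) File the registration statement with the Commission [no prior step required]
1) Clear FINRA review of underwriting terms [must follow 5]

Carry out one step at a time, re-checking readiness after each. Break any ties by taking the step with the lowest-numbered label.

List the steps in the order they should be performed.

4 5 1 3 8 6 2 7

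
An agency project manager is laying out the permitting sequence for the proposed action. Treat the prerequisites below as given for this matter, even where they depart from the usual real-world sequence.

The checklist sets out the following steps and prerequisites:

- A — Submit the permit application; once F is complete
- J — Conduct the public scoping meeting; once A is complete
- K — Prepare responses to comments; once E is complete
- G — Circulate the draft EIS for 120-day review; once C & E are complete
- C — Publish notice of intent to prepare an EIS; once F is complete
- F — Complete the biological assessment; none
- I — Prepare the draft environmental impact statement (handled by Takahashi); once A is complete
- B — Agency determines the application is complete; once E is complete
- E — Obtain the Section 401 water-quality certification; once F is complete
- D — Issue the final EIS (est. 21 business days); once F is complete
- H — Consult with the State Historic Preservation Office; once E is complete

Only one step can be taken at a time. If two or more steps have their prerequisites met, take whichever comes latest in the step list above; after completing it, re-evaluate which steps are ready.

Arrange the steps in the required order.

F is the only step with nothing outstanding, so it goes first.
D, E, C and A are all available; D is listed later → D.
Now E, C and A have their prerequisites met. E is listed later, so E next.
H, B, C, K and A are all available; H is listed later → H.
Now B, C, K and A have their prerequisites met. B is listed later, so B next.
Ready: C, K and A. C is listed later → C.
Ready: G, K and A. G is listed later → G.
K and A are both available; K is listed later → K.
Next only A has its prerequisites met → A.
Now I and J have their prerequisites met. I is listed later, so I next.
Next only J has its prerequisites met → J.

F, D, E, H, B, C, G, K, A, I, J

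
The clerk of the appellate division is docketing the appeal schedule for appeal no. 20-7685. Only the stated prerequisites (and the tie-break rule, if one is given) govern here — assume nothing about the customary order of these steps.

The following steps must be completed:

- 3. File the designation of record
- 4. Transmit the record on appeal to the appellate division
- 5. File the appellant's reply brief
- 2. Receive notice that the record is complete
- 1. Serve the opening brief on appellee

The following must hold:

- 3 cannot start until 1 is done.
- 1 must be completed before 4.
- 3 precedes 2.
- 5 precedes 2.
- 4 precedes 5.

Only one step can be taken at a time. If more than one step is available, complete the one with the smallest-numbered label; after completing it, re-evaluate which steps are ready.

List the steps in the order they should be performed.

1 3 4 5 2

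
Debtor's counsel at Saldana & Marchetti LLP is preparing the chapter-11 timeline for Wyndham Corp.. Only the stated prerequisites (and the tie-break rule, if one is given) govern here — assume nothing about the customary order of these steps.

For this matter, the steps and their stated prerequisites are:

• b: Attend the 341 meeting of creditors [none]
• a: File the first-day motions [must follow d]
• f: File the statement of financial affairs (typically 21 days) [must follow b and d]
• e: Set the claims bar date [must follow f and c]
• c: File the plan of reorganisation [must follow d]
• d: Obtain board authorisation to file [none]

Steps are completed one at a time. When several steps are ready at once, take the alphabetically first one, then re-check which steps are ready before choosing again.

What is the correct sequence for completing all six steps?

b d a c f e

b and d have no prerequisites; b has the earlier label, so b is first.
Next only d has its prerequisites met → d.
Now a, c and f have their prerequisites met. a has the earlier label, so a next.
c and f are both available; c has the earlier label → c.
f needed b and d, now all done → f.
e needed c and f, now all done → e.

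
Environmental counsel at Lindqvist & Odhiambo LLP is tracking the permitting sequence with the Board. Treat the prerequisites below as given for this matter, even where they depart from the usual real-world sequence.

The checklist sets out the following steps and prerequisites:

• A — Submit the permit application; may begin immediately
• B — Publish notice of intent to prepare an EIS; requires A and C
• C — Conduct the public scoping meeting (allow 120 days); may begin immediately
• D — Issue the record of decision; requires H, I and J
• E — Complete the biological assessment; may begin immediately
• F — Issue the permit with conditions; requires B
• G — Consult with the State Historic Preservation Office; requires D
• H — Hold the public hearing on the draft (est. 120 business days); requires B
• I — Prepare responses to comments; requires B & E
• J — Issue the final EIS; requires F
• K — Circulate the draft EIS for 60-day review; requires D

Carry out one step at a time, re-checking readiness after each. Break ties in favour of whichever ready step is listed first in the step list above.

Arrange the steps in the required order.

A, C, B, E, F, H, I, J, D, G, K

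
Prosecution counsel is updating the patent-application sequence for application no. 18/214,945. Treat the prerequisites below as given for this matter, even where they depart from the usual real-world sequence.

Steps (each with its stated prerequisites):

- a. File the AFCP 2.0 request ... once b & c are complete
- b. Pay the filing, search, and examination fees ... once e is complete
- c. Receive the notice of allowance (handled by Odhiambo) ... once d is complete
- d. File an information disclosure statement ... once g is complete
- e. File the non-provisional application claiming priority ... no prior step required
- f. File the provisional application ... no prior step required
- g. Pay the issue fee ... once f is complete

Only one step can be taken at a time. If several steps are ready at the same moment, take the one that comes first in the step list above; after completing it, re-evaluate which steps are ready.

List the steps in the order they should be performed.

e b f g d c a

Nothing is required for e and f. e is listed earlier → e first.
b now also ready, so the ready set is {b, f}; b is listed earlier → b.
f is the only step now ready → f.
That leaves g as the only ready step → g.
Next only d has its prerequisites met → d.
Next only c has its prerequisites met → c.
a needed b and c, now all done → a.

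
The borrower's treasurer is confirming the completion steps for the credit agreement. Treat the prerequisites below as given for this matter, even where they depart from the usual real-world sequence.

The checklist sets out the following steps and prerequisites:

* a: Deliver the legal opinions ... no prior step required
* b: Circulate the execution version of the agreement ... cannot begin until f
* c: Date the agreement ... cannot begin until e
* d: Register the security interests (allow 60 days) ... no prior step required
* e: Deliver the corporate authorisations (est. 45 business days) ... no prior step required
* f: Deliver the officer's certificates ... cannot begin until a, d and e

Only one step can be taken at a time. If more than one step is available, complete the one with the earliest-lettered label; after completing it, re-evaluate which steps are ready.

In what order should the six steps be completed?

Nothing is required for a, d and e. a has the earlier label → a first.
Now d and e have their prerequisites met. d has the earlier label, so d next.
e is the only step now ready → e.
Now c and f have their prerequisites met. c has the earlier label, so c next.
Next only f has its prerequisites met → f.
b is the only step now ready → b.

a, d, e, c, f, b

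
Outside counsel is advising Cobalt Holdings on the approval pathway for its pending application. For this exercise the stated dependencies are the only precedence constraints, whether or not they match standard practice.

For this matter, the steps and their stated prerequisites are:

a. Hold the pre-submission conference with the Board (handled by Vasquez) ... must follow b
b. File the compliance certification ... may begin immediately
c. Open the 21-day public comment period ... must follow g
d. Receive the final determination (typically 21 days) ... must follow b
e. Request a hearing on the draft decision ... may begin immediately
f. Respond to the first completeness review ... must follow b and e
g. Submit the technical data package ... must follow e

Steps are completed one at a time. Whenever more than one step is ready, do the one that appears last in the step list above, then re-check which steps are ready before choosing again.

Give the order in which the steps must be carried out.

e, g, c, b, f, d, a

Nothing is required for e and b. e is listed later → e first.
Ready: g and b. g is listed later → g.
Now c and b have their prerequisites met. c is listed later, so c next.
That leaves b as the only ready step → b.
Ready: f, d and a. f is listed later → f.
Now d and a have their prerequisites met. d is listed later, so d next.
Next only a has its prerequisites met → a.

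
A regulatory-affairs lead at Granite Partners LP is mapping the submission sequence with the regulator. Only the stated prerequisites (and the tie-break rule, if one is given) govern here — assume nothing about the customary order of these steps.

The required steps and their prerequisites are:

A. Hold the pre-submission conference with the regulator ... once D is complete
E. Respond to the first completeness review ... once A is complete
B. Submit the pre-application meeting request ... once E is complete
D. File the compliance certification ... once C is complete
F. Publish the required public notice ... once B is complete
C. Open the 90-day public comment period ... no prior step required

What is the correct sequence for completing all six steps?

C, D, A, E, B, F

C has no prerequisites → C first.
Next only D has its prerequisites met → D.
Next only A has its prerequisites met → A.
That leaves E as the only ready step → E.
B is the only step now ready → B.
F needed B, now all done → F.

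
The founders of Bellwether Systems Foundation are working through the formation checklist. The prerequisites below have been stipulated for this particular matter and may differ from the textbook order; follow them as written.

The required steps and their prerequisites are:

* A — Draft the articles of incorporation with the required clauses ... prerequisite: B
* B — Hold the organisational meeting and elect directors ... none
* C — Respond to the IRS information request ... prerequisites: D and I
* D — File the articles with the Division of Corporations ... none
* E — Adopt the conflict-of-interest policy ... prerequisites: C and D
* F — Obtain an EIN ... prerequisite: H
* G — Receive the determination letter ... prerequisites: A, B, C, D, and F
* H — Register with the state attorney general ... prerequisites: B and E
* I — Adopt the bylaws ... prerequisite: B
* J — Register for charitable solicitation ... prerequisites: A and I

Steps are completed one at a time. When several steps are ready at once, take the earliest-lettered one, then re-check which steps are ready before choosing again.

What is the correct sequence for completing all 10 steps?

B and D have no prerequisites; B has the earlier label, so B is first.
Now A, D and I have their prerequisites met. A has the earlier label, so A next.
Ready: D and I. D has the earlier label → D.
I needed B, now all done → I.
Now C and J have their prerequisites met. C has the earlier label, so C next.
Now E and J have their prerequisites met. E has the earlier label, so E next.
H now also ready, so the ready set is {H, J}; H has the earlier label → H.
F now also ready, so the ready set is {F, J}; F has the earlier label → F.
G now also ready, so the ready set is {G, J}; G has the earlier label → G.
J is the only step now ready → J.

B → A → D → I → C → E → H → F → G → J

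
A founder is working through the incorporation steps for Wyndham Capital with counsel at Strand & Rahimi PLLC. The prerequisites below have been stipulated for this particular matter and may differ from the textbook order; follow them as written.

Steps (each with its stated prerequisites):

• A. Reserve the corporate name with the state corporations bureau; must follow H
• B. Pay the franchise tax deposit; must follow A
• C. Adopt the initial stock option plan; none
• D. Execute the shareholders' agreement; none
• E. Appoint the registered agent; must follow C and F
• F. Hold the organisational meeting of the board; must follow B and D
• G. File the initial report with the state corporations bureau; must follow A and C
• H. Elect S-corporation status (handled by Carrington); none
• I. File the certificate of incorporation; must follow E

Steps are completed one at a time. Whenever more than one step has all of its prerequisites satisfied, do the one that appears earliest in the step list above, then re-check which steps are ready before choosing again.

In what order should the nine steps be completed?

C D H A B F E G I

C, D and H have no prerequisites; C is listed earlier, so C is first.
Ready: D and H. D is listed earlier → D.
That leaves H as the only ready step → H.
A needed H, now all done → A.
Ready: B and G. B is listed earlier → B.
Ready: F and G. F is listed earlier → F.
Ready: E and G. E is listed earlier → E.
I now also ready, so the ready set is {G, I}; G is listed earlier → G.
Next only I has its prerequisites met → I.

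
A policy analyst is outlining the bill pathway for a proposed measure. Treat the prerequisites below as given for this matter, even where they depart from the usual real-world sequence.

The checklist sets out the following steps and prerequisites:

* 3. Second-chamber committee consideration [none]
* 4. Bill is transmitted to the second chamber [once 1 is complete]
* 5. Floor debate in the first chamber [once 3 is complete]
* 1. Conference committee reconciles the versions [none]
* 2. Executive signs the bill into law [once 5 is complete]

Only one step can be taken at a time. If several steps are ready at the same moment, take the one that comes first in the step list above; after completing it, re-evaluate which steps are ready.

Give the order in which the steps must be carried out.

3, 5, 1, 4, 2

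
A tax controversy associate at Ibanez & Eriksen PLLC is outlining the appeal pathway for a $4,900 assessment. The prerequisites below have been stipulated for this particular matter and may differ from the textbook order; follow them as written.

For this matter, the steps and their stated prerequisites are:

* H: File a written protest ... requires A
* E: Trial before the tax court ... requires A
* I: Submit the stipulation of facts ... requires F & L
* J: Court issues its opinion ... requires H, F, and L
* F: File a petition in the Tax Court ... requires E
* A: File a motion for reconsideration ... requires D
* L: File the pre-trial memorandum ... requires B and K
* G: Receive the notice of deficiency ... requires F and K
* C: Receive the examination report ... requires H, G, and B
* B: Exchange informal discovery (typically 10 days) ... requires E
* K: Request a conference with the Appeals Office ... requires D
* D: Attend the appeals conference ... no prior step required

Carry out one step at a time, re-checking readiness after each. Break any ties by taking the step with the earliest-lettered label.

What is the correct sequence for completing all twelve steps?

D, A, E, B, F, H, K, G, C, L, I, J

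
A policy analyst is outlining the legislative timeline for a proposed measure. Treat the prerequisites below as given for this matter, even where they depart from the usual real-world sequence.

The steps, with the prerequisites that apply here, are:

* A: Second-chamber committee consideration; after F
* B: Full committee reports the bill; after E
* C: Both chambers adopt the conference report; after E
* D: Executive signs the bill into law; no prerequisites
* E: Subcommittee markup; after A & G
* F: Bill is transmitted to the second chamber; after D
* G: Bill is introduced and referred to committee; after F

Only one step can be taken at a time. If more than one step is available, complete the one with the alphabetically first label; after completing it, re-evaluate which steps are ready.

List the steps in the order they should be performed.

D F A G E B C

D has no prerequisites → D first.
F needed D, now all done → F.
Now A and G have their prerequisites met. A has the earlier label, so A next.
G needed F, now all done → G.
E needed A and G, now all done → E.
Ready: B and C. B has the earlier label → B.
C needed E, now all done → C.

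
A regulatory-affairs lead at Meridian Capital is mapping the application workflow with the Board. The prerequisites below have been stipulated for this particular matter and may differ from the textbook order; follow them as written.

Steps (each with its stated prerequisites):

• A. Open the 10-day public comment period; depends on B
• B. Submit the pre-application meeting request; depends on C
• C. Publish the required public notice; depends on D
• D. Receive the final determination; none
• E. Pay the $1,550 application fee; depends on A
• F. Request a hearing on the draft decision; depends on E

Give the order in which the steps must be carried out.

D has no prerequisites → D first.
That leaves C as the only ready step → C.
B needed C, now all done → B.
A needed B, now all done → A.
E needed A, now all done → E.
Next only F has its prerequisites met → F.

D, C, B, A, E, F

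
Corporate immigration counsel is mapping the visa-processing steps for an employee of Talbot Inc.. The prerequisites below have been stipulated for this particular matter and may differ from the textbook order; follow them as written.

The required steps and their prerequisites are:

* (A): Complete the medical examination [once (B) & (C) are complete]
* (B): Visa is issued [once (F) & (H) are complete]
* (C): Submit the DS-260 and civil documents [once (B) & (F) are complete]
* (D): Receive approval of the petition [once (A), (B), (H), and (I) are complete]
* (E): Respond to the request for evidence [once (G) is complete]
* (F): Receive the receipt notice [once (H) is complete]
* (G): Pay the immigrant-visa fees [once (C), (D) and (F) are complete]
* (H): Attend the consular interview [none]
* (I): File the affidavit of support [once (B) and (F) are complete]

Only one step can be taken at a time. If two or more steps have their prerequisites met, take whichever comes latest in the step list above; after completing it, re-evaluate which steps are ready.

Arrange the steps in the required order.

(H) (F) (B) (I) (C) (A) (D) (G) (E)

(H) is the only step with nothing outstanding, so it goes first.
That leaves (F) as the only ready step → (F).
(B) needed (H) and (F), now all done → (B).
(I) and (C) are both available; (I) is listed later → (I).
That leaves (C) as the only ready step → (C).
That leaves (A) as the only ready step → (A).
That leaves (D) as the only ready step → (D).
(G) needed (F), (D) and (C), now all done → (G).
(E) needed (G), now all done → (E).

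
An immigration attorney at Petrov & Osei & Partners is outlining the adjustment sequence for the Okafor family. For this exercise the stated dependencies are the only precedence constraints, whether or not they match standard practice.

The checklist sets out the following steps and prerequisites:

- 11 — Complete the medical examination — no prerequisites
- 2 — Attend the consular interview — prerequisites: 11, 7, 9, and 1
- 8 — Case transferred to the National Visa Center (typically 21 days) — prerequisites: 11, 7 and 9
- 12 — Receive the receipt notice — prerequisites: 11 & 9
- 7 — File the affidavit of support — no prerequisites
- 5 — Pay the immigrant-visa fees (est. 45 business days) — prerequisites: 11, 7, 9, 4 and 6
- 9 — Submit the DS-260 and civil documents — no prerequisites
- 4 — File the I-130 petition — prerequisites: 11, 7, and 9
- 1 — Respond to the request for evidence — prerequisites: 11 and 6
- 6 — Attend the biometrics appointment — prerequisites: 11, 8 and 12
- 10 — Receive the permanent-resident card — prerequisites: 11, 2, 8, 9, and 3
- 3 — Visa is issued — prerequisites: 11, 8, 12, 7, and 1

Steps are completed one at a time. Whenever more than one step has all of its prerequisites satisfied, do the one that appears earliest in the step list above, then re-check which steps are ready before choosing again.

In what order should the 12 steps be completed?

Nothing is required for 11, 7 and 9. 11 is listed earlier → 11 first.
7 and 9 are both available; 7 is listed earlier → 7.
9 is the only step now ready → 9.
8, 12 and 4 are all available; 8 is listed earlier → 8.
Ready: 12 and 4. 12 is listed earlier → 12.
6 now also ready, so the ready set is {4, 6}; 4 is listed earlier → 4.
Next only 6 has its prerequisites met → 6.
5 and 1 are both available; 5 is listed earlier → 5.
1 is the only step now ready → 1.
2 and 3 are both available; 2 is listed earlier → 2.
That leaves 3 as the only ready step → 3.
10 needed 11, 2, 8, 9 and 3, now all done → 10.

11, 7, 9, 8, 12, 4, 6, 5, 1, 2, 3, 10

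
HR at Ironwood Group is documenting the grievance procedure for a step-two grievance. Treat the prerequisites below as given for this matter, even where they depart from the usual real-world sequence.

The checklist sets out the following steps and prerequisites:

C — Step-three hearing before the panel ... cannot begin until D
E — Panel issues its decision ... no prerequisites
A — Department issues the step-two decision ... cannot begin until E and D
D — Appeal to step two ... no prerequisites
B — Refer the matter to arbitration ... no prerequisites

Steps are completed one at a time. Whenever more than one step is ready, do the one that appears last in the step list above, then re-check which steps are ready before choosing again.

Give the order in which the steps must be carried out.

B → D → E → A → C

B, D and E have no prerequisites; B is listed later, so B is first.
Ready: D and E. D is listed later → D.
C now also ready, so the ready set is {E, C}; E is listed later → E.
A now also ready, so the ready set is {A, C}; A is listed later → A.
That leaves C as the only ready step → C.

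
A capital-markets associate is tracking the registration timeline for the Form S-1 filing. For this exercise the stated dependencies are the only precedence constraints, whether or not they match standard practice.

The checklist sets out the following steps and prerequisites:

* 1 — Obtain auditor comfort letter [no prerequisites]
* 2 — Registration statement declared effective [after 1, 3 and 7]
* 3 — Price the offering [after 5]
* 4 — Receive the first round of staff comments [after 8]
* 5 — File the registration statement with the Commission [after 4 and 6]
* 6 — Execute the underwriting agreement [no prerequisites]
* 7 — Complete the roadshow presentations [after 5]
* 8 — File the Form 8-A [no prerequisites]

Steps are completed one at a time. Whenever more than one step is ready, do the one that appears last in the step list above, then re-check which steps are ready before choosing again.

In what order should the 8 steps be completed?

8, 6, 4, 5, 7, 3, 1, 2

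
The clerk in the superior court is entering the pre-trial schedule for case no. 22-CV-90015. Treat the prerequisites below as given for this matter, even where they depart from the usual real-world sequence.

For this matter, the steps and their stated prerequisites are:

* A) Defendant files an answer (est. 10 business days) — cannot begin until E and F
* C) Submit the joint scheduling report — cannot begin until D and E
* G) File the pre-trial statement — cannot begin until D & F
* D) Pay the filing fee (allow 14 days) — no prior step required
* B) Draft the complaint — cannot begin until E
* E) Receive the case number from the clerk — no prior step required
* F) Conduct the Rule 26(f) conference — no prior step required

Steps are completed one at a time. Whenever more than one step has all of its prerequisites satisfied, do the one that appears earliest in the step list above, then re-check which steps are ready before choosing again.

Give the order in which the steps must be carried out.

D, E, C, B, F, A, G

Nothing is required for D, E and F. D is listed earlier → D first.
Ready: E and F. E is listed earlier → E.
C and B now also ready, so the ready set is {C, B, F}; C is listed earlier → C.
Ready: B and F. B is listed earlier → B.
Next only F has its prerequisites met → F.
Ready: A and G. A is listed earlier → A.
G is the only step now ready → G.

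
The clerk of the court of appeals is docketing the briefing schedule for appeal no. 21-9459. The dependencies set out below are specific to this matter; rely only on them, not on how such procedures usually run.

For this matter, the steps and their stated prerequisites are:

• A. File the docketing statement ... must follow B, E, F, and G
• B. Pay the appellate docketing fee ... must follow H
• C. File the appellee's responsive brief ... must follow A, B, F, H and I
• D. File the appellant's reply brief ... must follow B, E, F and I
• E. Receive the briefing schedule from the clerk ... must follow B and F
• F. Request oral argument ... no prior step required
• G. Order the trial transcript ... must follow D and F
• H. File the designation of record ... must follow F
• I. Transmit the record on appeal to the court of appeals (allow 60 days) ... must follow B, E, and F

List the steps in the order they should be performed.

F, H, B, E, I, D, G, A, C

Only F has no prerequisites, so it is first.
H is the only step now ready → H.
Next only B has its prerequisites met → B.
E needed B and F, now all done → E.
I needed B, E and F, now all done → I.
D needed B, E, F and I, now all done → D.
Next only G has its prerequisites met → G.
A needed B, E, F and G, now all done → A.
Next only C has its prerequisites met → C.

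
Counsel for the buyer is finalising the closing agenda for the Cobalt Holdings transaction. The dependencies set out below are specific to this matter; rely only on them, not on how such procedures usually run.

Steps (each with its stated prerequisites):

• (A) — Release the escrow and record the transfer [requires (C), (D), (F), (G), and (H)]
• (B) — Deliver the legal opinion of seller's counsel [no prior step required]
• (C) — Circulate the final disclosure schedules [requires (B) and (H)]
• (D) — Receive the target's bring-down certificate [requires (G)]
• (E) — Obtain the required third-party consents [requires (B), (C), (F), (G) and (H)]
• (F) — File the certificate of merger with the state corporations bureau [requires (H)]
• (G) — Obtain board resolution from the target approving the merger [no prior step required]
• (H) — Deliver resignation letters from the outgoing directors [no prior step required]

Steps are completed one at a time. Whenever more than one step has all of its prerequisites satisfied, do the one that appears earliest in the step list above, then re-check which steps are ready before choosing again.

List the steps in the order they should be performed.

Nothing is required for (B), (G) and (H). (B) is listed earlier → (B) first.
(G) and (H) are both available; (G) is listed earlier → (G).
(D) now also ready, so the ready set is {(D), (H)}; (D) is listed earlier → (D).
That leaves (H) as the only ready step → (H).
(C) and (F) are both available; (C) is listed earlier → (C).
Next only (F) has its prerequisites met → (F).
Ready: (A) and (E). (A) is listed earlier → (A).
(E) needed (B), (C), (F), (G) and (H), now all done → (E).

(B) → (G) → (D) → (H) → (C) → (F) → (A) → (E)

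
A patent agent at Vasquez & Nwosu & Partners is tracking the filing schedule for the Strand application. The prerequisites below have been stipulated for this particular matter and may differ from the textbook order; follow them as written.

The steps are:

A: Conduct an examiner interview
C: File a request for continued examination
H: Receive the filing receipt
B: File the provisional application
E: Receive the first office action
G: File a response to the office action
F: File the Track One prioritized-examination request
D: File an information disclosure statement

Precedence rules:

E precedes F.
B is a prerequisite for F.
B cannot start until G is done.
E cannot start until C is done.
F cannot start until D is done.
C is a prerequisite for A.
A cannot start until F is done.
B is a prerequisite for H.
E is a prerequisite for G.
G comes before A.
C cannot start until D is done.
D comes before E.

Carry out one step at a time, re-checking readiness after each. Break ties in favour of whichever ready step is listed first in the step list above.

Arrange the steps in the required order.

D has no prerequisites → D first.
Next only C has its prerequisites met → C.
Next only E has its prerequisites met → E.
That leaves G as the only ready step → G.
B is the only step now ready → B.
Now H and F have their prerequisites met. H is listed earlier, so H next.
Next only F has its prerequisites met → F.
Next only A has its prerequisites met → A.

D, C, E, G, B, H, F, A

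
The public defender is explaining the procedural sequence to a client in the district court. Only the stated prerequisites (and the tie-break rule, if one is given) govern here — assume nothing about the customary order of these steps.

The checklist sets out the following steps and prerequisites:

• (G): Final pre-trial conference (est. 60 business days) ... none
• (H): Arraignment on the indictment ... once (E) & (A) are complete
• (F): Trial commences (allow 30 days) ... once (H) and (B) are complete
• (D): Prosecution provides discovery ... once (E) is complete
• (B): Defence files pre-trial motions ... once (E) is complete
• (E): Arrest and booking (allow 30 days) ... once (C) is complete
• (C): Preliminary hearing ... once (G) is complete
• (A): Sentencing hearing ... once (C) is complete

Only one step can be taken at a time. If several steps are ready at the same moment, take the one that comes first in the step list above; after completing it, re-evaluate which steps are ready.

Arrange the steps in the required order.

(G) is the only step with nothing outstanding, so it goes first.
That leaves (C) as the only ready step → (C).
Now (E) and (A) have their prerequisites met. (E) is listed earlier, so (E) next.
(D) and (B) now also ready, so the ready set is {(D), (B), (A)}; (D) is listed earlier → (D).
Now (B) and (A) have their prerequisites met. (B) is listed earlier, so (B) next.
(A) needed (C), now all done → (A).
(H) is the only step now ready → (H).
Next only (F) has its prerequisites met → (F).

(G) (C) (E) (D) (B) (A) (H) (F)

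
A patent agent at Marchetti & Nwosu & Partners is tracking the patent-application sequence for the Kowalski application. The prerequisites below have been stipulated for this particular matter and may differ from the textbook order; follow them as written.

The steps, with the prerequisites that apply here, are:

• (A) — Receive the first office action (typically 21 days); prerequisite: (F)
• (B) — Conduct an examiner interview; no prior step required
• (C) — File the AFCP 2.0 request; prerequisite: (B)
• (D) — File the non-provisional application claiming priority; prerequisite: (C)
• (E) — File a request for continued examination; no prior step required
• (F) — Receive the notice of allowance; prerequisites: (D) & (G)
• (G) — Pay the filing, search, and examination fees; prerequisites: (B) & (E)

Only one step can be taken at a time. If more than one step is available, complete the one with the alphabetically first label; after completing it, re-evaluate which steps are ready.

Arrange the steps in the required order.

(B) and (E) have no prerequisites; (B) has the earlier label, so (B) is first.
(C) and (E) are both available; (C) has the earlier label → (C).
(D) now also ready, so the ready set is {(D), (E)}; (D) has the earlier label → (D).
Next only (E) has its prerequisites met → (E).
That leaves (G) as the only ready step → (G).
That leaves (F) as the only ready step → (F).
Next only (A) has its prerequisites met → (A).

(B) → (C) → (D) → (E) → (G) → (F) → (A)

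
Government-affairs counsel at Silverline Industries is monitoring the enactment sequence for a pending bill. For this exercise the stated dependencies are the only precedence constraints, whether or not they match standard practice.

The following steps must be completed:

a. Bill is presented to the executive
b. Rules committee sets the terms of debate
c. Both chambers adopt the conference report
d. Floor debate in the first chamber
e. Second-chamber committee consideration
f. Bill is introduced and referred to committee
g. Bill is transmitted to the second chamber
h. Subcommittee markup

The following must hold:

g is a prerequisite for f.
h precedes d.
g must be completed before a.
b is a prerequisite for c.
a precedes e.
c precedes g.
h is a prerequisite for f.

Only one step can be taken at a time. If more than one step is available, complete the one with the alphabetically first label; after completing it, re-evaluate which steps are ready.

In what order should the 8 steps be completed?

b → c → g → a → e → h → d → f

b and h have no prerequisites; b has the earlier label, so b is first.
Now c and h have their prerequisites met. c has the earlier label, so c next.
Ready: g and h. g has the earlier label → g.
a and h are both available; a has the earlier label → a.
e now also ready, so the ready set is {e, h}; e has the earlier label → e.
Next only h has its prerequisites met → h.
d and f are both available; d has the earlier label → d.
That leaves f as the only ready step → f.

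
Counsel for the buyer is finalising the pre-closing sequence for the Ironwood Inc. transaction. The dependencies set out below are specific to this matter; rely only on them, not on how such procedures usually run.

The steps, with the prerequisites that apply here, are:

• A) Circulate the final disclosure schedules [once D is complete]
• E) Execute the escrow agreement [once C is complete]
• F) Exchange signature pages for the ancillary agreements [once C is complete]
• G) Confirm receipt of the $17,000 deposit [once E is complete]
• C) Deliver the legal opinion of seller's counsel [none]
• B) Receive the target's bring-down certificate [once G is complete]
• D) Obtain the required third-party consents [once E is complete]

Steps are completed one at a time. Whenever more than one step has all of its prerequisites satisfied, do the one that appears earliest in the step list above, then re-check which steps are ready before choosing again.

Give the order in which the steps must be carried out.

C → E → F → G → B → D → A

C has no prerequisites → C first.
Now E and F have their prerequisites met. E is listed earlier, so E next.
Ready: F, G and D. F is listed earlier → F.
Ready: G and D. G is listed earlier → G.
Now B and D have their prerequisites met. B is listed earlier, so B next.
D is the only step now ready → D.
A needed D, now all done → A.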